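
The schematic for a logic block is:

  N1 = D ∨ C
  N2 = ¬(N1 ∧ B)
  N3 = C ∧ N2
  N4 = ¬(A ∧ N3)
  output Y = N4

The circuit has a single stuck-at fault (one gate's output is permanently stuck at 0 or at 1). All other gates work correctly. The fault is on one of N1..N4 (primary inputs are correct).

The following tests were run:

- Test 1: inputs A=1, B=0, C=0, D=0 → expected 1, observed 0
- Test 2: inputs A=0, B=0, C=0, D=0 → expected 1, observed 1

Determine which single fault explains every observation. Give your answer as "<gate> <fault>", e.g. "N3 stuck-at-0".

Fault-free values for test 1 (A=1, B=0, C=0, D=0): N1=0, N2=1, N3=0, N4=1, giving Y=1. Observed 0.
Test 1: faults giving observed 0 are {N3 stuck-at-1, N4 stuck-at-0}.
Test 2 (A=0, B=0, C=0, D=0): fault-free N1=0, N2=1, N3=0, N4=1 → 1; observed 1. Eliminates N4 stuck-at-0.
Only N3 stuck-at-1 is consistent with every test.

N3 stuck-at-1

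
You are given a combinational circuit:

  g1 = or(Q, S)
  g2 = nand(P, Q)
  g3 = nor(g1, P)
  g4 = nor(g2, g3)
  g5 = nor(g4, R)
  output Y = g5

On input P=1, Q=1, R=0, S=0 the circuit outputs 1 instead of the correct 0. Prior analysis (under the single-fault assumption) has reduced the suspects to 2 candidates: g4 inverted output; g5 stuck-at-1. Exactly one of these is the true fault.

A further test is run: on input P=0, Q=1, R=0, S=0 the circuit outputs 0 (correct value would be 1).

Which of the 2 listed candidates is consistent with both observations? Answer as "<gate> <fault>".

Evaluate each candidate on input P=0, Q=1, R=0, S=0:
  g4 inverted output: g1=1, g2=1, g3=0, g4=1 [inverted output], g5=0 → 0 — matches
  g5 stuck-at-1: g1=1, g2=1, g3=0, g4=0, g5=1 [stuck-at-1] → 1 — eliminated
Only g4 inverted output reproduces the observed 0.

g4 inverted output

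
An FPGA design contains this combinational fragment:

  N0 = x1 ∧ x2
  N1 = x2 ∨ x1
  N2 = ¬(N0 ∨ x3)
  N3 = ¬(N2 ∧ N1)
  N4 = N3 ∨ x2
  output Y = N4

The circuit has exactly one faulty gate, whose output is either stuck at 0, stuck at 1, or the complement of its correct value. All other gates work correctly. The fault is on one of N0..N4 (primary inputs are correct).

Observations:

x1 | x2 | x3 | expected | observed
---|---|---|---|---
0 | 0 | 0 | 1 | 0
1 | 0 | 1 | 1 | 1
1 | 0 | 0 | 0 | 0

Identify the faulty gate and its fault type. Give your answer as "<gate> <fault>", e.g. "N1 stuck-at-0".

N1 stuck-at-1

Fault-free values for test 1 (x1=0, x2=0, x3=0): N0=0, N1=0, N2=1, N3=1, N4=1, giving Y=1. Observed 0.
Test 1: faults giving observed 0 are {N1 stuck-at-1, N1 inverted output, N3 stuck-at-0, N3 inverted output, N4 stuck-at-0, N4 inverted output}.
Test 2 (x1=1, x2=0, x3=1): fault-free N0=0, N1=1, N2=0, N3=1, N4=1 → 1; observed 1. Eliminates N3 stuck-at-0, N3 inverted output, N4 stuck-at-0, N4 inverted output.
Test 3 (x1=1, x2=0, x3=0): fault-free N0=0, N1=1, N2=1, N3=0, N4=0 → 0; observed 0. Eliminates N1 inverted output.
Only N1 stuck-at-1 is consistent with every test.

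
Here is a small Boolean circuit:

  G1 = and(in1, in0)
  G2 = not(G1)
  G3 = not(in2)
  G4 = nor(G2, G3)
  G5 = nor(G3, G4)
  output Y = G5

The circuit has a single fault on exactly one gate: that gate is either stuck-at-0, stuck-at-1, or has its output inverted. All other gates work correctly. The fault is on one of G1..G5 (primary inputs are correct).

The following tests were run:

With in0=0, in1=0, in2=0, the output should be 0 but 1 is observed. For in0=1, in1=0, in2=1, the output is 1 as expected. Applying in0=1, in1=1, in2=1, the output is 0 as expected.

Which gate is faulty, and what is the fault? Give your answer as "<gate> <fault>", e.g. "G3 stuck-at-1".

G3 stuck-at-0

Fault-free values for test 1 (in0=0, in1=0, in2=0): G1=0, G2=1, G3=1, G4=0, G5=0, giving Y=0. Observed 1.
Test 1: faults giving observed 1 are {G3 stuck-at-0, G3 inverted output, G5 stuck-at-1, G5 inverted output}.
Test 2 (in0=1, in1=0, in2=1): fault-free G1=0, G2=1, G3=0, G4=0, G5=1 → 1; observed 1. Eliminates G3 inverted output, G5 inverted output.
Test 3 (in0=1, in1=1, in2=1): fault-free G1=1, G2=0, G3=0, G4=1, G5=0 → 0; observed 0. Eliminates G5 stuck-at-1.
Only G3 stuck-at-0 is consistent with every test.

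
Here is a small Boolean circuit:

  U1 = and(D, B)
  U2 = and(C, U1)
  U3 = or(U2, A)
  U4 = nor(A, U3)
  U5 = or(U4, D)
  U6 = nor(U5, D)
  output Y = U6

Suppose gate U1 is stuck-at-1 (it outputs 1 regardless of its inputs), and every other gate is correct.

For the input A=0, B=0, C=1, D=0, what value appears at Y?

1

Propagate with U1 forced: U1=1 [stuck-at-1], U2=1, U3=1, U4=0, U5=0, U6=1.
So Y = 1. (Without the fault it would be 0.)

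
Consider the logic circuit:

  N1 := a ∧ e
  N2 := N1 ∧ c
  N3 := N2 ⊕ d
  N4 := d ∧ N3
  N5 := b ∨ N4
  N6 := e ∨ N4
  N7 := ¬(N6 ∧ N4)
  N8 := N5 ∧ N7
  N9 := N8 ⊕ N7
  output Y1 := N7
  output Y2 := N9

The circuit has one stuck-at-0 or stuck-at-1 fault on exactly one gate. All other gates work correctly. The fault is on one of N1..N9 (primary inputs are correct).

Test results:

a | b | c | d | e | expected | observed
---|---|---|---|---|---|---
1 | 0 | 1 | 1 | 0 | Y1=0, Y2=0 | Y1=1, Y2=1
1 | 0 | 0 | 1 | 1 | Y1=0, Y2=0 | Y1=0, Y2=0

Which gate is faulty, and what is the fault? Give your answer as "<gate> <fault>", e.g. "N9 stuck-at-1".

N1 stuck-at-1

Fault-free values for test 1 (a=1, b=0, c=1, d=1, e=0): N1=0, N2=0, N3=1, N4=1, N5=1, N6=1, N7=0, N8=0, N9=0, giving Y1=0, Y2=0. Observed Y1=1, Y2=1.
Test 1: faults giving observed Y1=1, Y2=1 are {N1 stuck-at-1, N2 stuck-at-1, N3 stuck-at-0, N4 stuck-at-0}.
Test 2 (a=1, b=0, c=0, d=1, e=1): fault-free N1=1, N2=0, N3=1, N4=1, N5=1, N6=1, N7=0, N8=0, N9=0 → Y1=0, Y2=0; observed Y1=0, Y2=0. Eliminates N2 stuck-at-1, N3 stuck-at-0, N4 stuck-at-0.
Only N1 stuck-at-1 is consistent with every test.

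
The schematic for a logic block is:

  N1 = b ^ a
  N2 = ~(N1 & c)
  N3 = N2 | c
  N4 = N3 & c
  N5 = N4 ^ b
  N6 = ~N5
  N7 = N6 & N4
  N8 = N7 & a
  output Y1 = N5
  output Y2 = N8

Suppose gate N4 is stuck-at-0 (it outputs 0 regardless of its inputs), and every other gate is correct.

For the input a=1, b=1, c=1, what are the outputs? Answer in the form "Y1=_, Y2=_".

Propagate with N4 forced: N1=0, N2=1, N3=1, N4=0 [stuck-at-0], N5=1, N6=0, N7=0, N8=0.
So the outputs are Y1=1, Y2=0. (Without the fault they would be Y1=0, Y2=1.)

Y1=1, Y2=0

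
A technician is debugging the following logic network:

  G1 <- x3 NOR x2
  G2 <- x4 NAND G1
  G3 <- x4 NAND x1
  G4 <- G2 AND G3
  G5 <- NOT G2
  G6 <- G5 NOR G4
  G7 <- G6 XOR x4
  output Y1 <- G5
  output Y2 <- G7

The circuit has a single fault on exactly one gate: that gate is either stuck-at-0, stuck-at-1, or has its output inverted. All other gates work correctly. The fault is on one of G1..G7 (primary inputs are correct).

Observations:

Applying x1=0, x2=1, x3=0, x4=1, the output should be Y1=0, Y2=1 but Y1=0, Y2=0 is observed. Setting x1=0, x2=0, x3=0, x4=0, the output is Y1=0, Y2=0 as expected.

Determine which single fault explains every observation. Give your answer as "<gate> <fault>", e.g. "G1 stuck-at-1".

G7 stuck-at-0

Fault-free values for test 1 (x1=0, x2=1, x3=0, x4=1): G1=0, G2=1, G3=1, G4=1, G5=0, G6=0, G7=1, giving Y1=0, Y2=1. Observed Y1=0, Y2=0.
Test 1: faults giving observed Y1=0, Y2=0 are {G3 stuck-at-0, G3 inverted output, G4 stuck-at-0, G4 inverted output, G6 stuck-at-1, G6 inverted output, G7 stuck-at-0, G7 inverted output}.
Test 2 (x1=0, x2=0, x3=0, x4=0): fault-free G1=1, G2=1, G3=1, G4=1, G5=0, G6=0, G7=0 → Y1=0, Y2=0; observed Y1=0, Y2=0. Eliminates G3 stuck-at-0, G3 inverted output, G4 stuck-at-0, G4 inverted output, G6 stuck-at-1, G6 inverted output, G7 inverted output.
Only G7 stuck-at-0 is consistent with every test.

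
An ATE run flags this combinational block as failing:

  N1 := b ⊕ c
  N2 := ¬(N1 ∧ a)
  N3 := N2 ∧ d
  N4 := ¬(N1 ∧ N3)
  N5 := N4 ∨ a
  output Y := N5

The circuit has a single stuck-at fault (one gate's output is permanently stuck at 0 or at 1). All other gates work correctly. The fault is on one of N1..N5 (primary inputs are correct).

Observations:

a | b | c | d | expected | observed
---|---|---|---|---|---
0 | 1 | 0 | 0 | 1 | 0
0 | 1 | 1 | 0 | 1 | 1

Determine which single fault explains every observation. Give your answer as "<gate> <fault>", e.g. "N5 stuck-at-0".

N3 stuck-at-1

Fault-free values for test 1 (a=0, b=1, c=0, d=0): N1=1, N2=1, N3=0, N4=1, N5=1, giving Y=1. Observed 0.
Test 1: faults giving observed 0 are {N3 stuck-at-1, N4 stuck-at-0, N5 stuck-at-0}.
Test 2 (a=0, b=1, c=1, d=0): fault-free N1=0, N2=1, N3=0, N4=1, N5=1 → 1; observed 1. Eliminates N4 stuck-at-0, N5 stuck-at-0.
Only N3 stuck-at-1 is consistent with every test.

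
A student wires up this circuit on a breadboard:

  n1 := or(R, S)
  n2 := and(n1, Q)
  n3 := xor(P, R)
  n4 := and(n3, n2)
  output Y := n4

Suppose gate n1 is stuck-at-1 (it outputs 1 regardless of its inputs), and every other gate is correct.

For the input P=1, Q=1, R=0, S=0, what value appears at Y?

1

Propagate with n1 forced: n1=1 [stuck-at-1], n2=1, n3=1, n4=1.
So Y = 1. (Without the fault it would be 0.)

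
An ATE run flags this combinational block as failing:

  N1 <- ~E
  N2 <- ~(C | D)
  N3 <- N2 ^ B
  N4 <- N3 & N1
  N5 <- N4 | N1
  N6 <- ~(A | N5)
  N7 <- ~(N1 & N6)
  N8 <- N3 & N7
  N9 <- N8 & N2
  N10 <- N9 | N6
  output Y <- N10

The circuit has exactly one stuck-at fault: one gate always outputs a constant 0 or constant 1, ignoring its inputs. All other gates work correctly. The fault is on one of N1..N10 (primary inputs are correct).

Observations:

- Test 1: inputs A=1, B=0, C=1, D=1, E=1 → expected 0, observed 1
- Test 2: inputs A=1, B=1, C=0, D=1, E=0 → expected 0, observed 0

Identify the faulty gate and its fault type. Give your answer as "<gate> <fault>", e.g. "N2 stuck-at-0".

N2 stuck-at-1

Fault-free values for test 1 (A=1, B=0, C=1, D=1, E=1): N1=0, N2=0, N3=0, N4=0, N5=0, N6=0, N7=1, N8=0, N9=0, N10=0, giving Y=0. Observed 1.
Test 1: faults giving observed 1 are {N2 stuck-at-1, N6 stuck-at-1, N9 stuck-at-1, N10 stuck-at-1}.
Test 2 (A=1, B=1, C=0, D=1, E=0): fault-free N1=1, N2=0, N3=1, N4=1, N5=1, N6=0, N7=1, N8=1, N9=0, N10=0 → 0; observed 0. Eliminates N6 stuck-at-1, N9 stuck-at-1, N10 stuck-at-1.
Only N2 stuck-at-1 is consistent with every test.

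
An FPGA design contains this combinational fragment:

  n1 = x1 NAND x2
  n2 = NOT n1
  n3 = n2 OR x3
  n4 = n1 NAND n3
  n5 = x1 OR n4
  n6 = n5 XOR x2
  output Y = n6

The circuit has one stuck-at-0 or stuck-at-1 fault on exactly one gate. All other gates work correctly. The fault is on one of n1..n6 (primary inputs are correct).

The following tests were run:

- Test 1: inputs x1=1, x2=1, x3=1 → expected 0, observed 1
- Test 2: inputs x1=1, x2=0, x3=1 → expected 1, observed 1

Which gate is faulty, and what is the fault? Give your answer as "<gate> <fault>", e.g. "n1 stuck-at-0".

n6 stuck-at-1

Fault-free values for test 1 (x1=1, x2=1, x3=1): n1=0, n2=1, n3=1, n4=1, n5=1, n6=0, giving Y=0. Observed 1.
Test 1: faults giving observed 1 are {n5 stuck-at-0, n6 stuck-at-1}.
Test 2 (x1=1, x2=0, x3=1): fault-free n1=1, n2=0, n3=1, n4=0, n5=1, n6=1 → 1; observed 1. Eliminates n5 stuck-at-0.
Only n6 stuck-at-1 is consistent with every test.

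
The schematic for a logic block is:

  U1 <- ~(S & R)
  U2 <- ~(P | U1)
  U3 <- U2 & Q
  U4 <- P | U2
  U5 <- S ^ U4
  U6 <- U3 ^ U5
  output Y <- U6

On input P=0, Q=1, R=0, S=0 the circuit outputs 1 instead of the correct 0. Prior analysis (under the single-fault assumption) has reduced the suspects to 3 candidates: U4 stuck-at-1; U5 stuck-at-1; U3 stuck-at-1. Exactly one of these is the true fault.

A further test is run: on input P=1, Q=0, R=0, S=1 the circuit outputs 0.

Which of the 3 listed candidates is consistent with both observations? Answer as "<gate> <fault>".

U4 stuck-at-1

Evaluate each candidate on input P=1, Q=0, R=0, S=1:
  U4 stuck-at-1: U1=1, U2=0, U3=0, U4=1 [stuck-at-1], U5=0, U6=0 → 0 — matches
  U5 stuck-at-1: U1=1, U2=0, U3=0, U4=1, U5=1 [stuck-at-1], U6=1 → 1 — eliminated
  U3 stuck-at-1: U1=1, U2=0, U3=1 [stuck-at-1], U4=1, U5=0, U6=1 → 1 — eliminated
Only U4 stuck-at-1 reproduces the observed 0.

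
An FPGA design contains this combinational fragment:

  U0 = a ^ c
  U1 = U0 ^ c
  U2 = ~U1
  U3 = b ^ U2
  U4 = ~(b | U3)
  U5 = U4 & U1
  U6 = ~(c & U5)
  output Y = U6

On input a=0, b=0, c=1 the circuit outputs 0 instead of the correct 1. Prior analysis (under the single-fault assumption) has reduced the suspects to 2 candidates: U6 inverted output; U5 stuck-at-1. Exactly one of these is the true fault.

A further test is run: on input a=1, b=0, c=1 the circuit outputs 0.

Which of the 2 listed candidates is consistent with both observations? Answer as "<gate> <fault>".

Evaluate each candidate on input a=1, b=0, c=1:
  U6 inverted output: U0=0, U1=1, U2=0, U3=0, U4=1, U5=1, U6=1 [inverted output] → 1 — eliminated
  U5 stuck-at-1: U0=0, U1=1, U2=0, U3=0, U4=1, U5=1 [stuck-at-1], U6=0 → 0 — matches
Only U5 stuck-at-1 reproduces the observed 0.

U5 stuck-at-1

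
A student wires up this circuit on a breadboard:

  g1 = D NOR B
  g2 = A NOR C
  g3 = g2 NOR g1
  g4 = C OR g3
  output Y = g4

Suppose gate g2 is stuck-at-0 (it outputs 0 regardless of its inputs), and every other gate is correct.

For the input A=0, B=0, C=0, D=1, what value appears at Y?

Propagate with g2 forced: g1=0, g2=0 [stuck-at-0], g3=1, g4=1.
So Y = 1. (Without the fault it would be 0.)

1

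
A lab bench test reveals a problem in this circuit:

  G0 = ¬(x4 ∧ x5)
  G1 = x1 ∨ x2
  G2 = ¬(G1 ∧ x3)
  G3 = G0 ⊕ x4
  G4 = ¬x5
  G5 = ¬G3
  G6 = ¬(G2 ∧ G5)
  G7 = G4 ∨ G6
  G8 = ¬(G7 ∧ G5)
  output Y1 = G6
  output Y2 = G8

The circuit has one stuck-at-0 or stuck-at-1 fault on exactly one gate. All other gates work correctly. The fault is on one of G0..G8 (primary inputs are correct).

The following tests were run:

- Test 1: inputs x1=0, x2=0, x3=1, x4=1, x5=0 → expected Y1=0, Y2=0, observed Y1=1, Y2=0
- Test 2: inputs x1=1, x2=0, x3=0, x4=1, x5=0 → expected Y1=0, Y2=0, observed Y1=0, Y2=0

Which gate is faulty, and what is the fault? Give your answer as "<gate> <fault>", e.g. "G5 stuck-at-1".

Fault-free values for test 1 (x1=0, x2=0, x3=1, x4=1, x5=0): G0=1, G1=0, G2=1, G3=0, G4=1, G5=1, G6=0, G7=1, G8=0, giving Y1=0, Y2=0. Observed Y1=1, Y2=0.
Test 1: faults giving observed Y1=1, Y2=0 are {G1 stuck-at-1, G2 stuck-at-0, G6 stuck-at-1}.
Test 2 (x1=1, x2=0, x3=0, x4=1, x5=0): fault-free G0=1, G1=1, G2=1, G3=0, G4=1, G5=1, G6=0, G7=1, G8=0 → Y1=0, Y2=0; observed Y1=0, Y2=0. Eliminates G2 stuck-at-0, G6 stuck-at-1.
Only G1 stuck-at-1 is consistent with every test.

G1 stuck-at-1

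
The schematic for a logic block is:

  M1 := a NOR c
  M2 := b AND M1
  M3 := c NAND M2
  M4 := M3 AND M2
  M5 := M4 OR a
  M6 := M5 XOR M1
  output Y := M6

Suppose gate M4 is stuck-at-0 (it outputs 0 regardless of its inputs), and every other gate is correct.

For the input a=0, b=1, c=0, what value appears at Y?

Propagate with M4 forced: M1=1, M2=1, M3=1, M4=0 [stuck-at-0], M5=0, M6=1.
So Y = 1. (Without the fault it would be 0.)

1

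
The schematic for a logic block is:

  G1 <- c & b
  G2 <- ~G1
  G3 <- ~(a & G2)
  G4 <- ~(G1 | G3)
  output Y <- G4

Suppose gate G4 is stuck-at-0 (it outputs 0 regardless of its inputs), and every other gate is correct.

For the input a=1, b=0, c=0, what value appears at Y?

Propagate with G4 forced: G1=0, G2=1, G3=0, G4=0 [stuck-at-0].
So Y = 0. (Without the fault it would be 1.)

0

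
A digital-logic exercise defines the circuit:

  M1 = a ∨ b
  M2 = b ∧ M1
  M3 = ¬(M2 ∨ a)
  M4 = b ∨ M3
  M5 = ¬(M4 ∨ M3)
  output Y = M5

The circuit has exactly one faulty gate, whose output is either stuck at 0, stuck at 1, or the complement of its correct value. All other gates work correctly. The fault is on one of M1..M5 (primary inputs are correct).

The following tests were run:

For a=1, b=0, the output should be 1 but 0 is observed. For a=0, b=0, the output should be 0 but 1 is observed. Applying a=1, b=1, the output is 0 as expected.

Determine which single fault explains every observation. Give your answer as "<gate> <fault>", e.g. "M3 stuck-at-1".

M3 inverted output

Fault-free values for test 1 (a=1, b=0): M1=1, M2=0, M3=0, M4=0, M5=1, giving Y=1. Observed 0.
Test 1: faults giving observed 0 are {M3 stuck-at-1, M3 inverted output, M4 stuck-at-1, M4 inverted output, M5 stuck-at-0, M5 inverted output}.
Test 2 (a=0, b=0): fault-free M1=0, M2=0, M3=1, M4=1, M5=0 → 0; observed 1. Eliminates M3 stuck-at-1, M4 stuck-at-1, M4 inverted output, M5 stuck-at-0.
Test 3 (a=1, b=1): fault-free M1=1, M2=1, M3=0, M4=1, M5=0 → 0; observed 0. Eliminates M5 inverted output.
Only M3 inverted output is consistent with every test.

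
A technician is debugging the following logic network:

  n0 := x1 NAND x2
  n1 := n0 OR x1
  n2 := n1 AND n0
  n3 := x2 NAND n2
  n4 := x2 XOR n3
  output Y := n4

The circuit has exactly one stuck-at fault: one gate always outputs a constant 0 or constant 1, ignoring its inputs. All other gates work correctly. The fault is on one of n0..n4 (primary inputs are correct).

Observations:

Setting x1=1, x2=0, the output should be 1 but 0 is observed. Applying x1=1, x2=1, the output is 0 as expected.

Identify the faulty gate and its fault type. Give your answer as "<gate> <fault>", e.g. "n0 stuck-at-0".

n4 stuck-at-0

Fault-free values for test 1 (x1=1, x2=0): n0=1, n1=1, n2=1, n3=1, n4=1, giving Y=1. Observed 0.
Test 1: faults giving observed 0 are {n3 stuck-at-0, n4 stuck-at-0}.
Test 2 (x1=1, x2=1): fault-free n0=0, n1=1, n2=0, n3=1, n4=0 → 0; observed 0. Eliminates n3 stuck-at-0.
Only n4 stuck-at-0 is consistent with every test.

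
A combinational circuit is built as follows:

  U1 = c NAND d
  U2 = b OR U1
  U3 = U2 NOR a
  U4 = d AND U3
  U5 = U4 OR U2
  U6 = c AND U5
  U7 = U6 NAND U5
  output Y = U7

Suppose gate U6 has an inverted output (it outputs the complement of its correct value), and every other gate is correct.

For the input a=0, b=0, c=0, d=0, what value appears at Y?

0

Propagate with U6 forced: U1=1, U2=1, U3=0, U4=0, U5=1, U6=1 [inverted output], U7=0.
So Y = 0. (Without the fault it would be 1.)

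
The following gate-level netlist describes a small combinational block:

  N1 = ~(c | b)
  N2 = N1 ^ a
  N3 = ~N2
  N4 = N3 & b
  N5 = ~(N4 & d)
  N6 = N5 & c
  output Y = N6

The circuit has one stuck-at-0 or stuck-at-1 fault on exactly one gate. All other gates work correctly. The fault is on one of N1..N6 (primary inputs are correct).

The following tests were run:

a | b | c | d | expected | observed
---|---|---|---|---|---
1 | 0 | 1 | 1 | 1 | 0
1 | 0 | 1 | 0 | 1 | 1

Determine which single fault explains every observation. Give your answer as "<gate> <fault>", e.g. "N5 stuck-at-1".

Fault-free values for test 1 (a=1, b=0, c=1, d=1): N1=0, N2=1, N3=0, N4=0, N5=1, N6=1, giving Y=1. Observed 0.
Test 1: faults giving observed 0 are {N4 stuck-at-1, N5 stuck-at-0, N6 stuck-at-0}.
Test 2 (a=1, b=0, c=1, d=0): fault-free N1=0, N2=1, N3=0, N4=0, N5=1, N6=1 → 1; observed 1. Eliminates N5 stuck-at-0, N6 stuck-at-0.
Only N4 stuck-at-1 is consistent with every test.

N4 stuck-at-1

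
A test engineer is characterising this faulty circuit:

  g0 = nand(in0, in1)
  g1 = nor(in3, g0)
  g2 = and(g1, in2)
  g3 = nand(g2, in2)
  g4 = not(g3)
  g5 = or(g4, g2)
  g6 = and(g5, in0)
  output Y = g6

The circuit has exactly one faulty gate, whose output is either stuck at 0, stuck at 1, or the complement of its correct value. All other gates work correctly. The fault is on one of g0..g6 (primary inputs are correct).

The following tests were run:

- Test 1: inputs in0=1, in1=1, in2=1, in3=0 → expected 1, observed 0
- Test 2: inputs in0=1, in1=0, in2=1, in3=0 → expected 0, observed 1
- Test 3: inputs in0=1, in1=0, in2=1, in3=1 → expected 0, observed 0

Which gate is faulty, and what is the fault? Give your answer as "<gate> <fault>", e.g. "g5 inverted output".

g0 inverted output

Fault-free values for test 1 (in0=1, in1=1, in2=1, in3=0): g0=0, g1=1, g2=1, g3=0, g4=1, g5=1, g6=1, giving Y=1. Observed 0.
Test 1: faults giving observed 0 are {g0 stuck-at-1, g0 inverted output, g1 stuck-at-0, g1 inverted output, g2 stuck-at-0, g2 inverted output, g5 stuck-at-0, g5 inverted output, g6 stuck-at-0, g6 inverted output}.
Test 2 (in0=1, in1=0, in2=1, in3=0): fault-free g0=1, g1=0, g2=0, g3=1, g4=0, g5=0, g6=0 → 0; observed 1. Eliminates g0 stuck-at-1, g1 stuck-at-0, g2 stuck-at-0, g5 stuck-at-0, g6 stuck-at-0.
Test 3 (in0=1, in1=0, in2=1, in3=1): fault-free g0=1, g1=0, g2=0, g3=1, g4=0, g5=0, g6=0 → 0; observed 0. Eliminates g1 inverted output, g2 inverted output, g5 inverted output, g6 inverted output.
Only g0 inverted output is consistent with every test.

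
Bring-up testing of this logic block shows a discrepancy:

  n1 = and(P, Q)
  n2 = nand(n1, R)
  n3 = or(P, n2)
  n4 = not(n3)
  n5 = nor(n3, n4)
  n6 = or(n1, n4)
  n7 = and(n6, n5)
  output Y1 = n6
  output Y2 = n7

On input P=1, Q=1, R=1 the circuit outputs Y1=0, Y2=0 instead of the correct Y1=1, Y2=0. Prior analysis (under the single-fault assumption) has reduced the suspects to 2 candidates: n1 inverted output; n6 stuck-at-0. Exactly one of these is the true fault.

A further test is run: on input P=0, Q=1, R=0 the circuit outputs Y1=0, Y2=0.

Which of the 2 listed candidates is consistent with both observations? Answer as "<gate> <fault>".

n6 stuck-at-0

Evaluate each candidate on input P=0, Q=1, R=0:
  n1 inverted output: n1=1 [inverted output], n2=1, n3=1, n4=0, n5=0, n6=1, n7=0 → Y1=1, Y2=0 — eliminated
  n6 stuck-at-0: n1=0, n2=1, n3=1, n4=0, n5=0, n6=0 [stuck-at-0], n7=0 → Y1=0, Y2=0 — matches
Only n6 stuck-at-0 reproduces the observed Y1=0, Y2=0.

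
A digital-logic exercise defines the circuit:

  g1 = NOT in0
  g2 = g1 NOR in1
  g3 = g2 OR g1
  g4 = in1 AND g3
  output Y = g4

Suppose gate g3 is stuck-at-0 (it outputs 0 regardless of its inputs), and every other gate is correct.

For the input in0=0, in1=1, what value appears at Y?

0

Propagate with g3 forced: g1=1, g2=0, g3=0 [stuck-at-0], g4=0.
So Y = 0. (Without the fault it would be 1.)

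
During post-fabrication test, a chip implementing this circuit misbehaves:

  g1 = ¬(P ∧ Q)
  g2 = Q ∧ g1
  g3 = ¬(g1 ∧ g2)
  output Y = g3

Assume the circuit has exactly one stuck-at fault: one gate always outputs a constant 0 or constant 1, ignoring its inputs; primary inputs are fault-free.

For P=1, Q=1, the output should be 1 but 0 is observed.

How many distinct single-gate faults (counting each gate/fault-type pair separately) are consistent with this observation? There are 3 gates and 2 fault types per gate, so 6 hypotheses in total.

Fault-free: g1=0, g2=0, g3=1 → 1. Observed 0.
  g1 stuck-at-0: output 1 ✗
  g1 stuck-at-1: output 0 ✓
  g2 stuck-at-0: output 1 ✗
  g2 stuck-at-1: output 1 ✗
  g3 stuck-at-0: output 0 ✓
  g3 stuck-at-1: output 1 ✗
Consistent faults: {g1 stuck-at-1, g3 stuck-at-0} — 2 in all.

2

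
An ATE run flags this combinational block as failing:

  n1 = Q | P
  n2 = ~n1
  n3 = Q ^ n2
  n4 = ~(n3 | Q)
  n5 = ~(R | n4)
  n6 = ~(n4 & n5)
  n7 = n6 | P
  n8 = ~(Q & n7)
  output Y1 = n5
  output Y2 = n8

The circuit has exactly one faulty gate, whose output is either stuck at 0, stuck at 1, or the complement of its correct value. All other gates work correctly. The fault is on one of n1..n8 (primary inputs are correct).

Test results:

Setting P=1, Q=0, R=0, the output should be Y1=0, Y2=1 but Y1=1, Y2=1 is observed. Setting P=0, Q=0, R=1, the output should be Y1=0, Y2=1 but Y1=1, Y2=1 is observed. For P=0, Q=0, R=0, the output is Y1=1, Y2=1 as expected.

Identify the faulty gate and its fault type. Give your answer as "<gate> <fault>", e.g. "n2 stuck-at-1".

Fault-free values for test 1 (P=1, Q=0, R=0): n1=1, n2=0, n3=0, n4=1, n5=0, n6=1, n7=1, n8=1, giving Y1=0, Y2=1. Observed Y1=1, Y2=1.
Test 1: faults giving observed Y1=1, Y2=1 are {n1 stuck-at-0, n1 inverted output, n2 stuck-at-1, n2 inverted output, n3 stuck-at-1, n3 inverted output, n4 stuck-at-0, n4 inverted output, n5 stuck-at-1, n5 inverted output}.
Test 2 (P=0, Q=0, R=1): fault-free n1=0, n2=1, n3=1, n4=0, n5=0, n6=1, n7=1, n8=1 → Y1=0, Y2=1; observed Y1=1, Y2=1. Eliminates n1 stuck-at-0, n1 inverted output, n2 stuck-at-1, n2 inverted output, n3 stuck-at-1, n3 inverted output, n4 stuck-at-0, n4 inverted output.
Test 3 (P=0, Q=0, R=0): fault-free n1=0, n2=1, n3=1, n4=0, n5=1, n6=1, n7=1, n8=1 → Y1=1, Y2=1; observed Y1=1, Y2=1. Eliminates n5 inverted output.
Only n5 stuck-at-1 is consistent with every test.

n5 stuck-at-1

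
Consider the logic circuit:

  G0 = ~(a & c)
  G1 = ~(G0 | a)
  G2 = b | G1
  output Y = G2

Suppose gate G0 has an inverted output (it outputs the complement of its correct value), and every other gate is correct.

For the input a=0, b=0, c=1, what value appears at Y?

Propagate with G0 forced: G0=0 [inverted output], G1=1, G2=1.
So Y = 1. (Without the fault it would be 0.)

1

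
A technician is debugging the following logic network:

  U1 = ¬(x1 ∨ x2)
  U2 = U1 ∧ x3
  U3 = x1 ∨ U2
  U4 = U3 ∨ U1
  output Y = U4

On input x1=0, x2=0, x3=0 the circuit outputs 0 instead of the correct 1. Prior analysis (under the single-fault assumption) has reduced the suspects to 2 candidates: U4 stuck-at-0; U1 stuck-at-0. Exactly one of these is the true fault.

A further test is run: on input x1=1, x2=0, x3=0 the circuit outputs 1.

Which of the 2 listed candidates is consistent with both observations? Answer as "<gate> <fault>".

U1 stuck-at-0

Evaluate each candidate on input x1=1, x2=0, x3=0:
  U4 stuck-at-0: U1=0, U2=0, U3=1, U4=0 [stuck-at-0] → 0 — eliminated
  U1 stuck-at-0: U1=0 [stuck-at-0], U2=0, U3=1, U4=1 → 1 — matches
Only U1 stuck-at-0 reproduces the observed 1.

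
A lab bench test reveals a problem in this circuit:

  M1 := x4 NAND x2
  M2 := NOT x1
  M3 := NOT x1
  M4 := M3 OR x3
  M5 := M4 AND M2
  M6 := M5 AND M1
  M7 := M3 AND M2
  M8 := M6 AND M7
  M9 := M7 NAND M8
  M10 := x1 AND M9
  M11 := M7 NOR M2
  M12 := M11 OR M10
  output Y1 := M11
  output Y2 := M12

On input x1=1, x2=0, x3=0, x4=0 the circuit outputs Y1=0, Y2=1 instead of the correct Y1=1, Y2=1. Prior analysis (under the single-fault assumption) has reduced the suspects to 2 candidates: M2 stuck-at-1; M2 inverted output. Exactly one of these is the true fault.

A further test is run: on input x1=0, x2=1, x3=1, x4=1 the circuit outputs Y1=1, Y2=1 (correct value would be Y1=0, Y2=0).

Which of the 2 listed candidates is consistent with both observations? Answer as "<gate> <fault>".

Evaluate each candidate on input x1=0, x2=1, x3=1, x4=1:
  M2 stuck-at-1: M1=0, M2=1 [stuck-at-1], M3=1, M4=1, M5=1, M6=0, M7=1, M8=0, M9=1, M10=0, M11=0, M12=0 → Y1=0, Y2=0 — eliminated
  M2 inverted output: M1=0, M2=0 [inverted output], M3=1, M4=1, M5=0, M6=0, M7=0, M8=0, M9=1, M10=0, M11=1, M12=1 → Y1=1, Y2=1 — matches
Only M2 inverted output reproduces the observed Y1=1, Y2=1.

M2 inverted output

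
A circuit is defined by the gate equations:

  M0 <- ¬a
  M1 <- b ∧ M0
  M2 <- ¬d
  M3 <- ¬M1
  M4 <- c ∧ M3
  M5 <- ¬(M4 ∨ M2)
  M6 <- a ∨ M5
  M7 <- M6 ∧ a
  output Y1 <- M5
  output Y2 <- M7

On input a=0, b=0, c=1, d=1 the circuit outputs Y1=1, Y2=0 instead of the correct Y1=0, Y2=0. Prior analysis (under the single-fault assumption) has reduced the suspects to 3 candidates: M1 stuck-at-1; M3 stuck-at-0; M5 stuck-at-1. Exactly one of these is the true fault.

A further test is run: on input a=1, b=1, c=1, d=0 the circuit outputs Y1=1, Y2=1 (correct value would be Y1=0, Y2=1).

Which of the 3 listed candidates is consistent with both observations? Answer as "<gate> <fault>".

Evaluate each candidate on input a=1, b=1, c=1, d=0:
  M1 stuck-at-1: M0=0, M1=1 [stuck-at-1], M2=1, M3=0, M4=0, M5=0, M6=1, M7=1 → Y1=0, Y2=1 — eliminated
  M3 stuck-at-0: M0=0, M1=0, M2=1, M3=0 [stuck-at-0], M4=0, M5=0, M6=1, M7=1 → Y1=0, Y2=1 — eliminated
  M5 stuck-at-1: M0=0, M1=0, M2=1, M3=1, M4=1, M5=1 [stuck-at-1], M6=1, M7=1 → Y1=1, Y2=1 — matches
Only M5 stuck-at-1 reproduces the observed Y1=1, Y2=1.

M5 stuck-at-1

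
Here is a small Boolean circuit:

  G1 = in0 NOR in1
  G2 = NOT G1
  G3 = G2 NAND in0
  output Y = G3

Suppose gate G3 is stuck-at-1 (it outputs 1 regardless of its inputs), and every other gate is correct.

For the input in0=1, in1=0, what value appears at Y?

1

Propagate with G3 forced: G1=0, G2=1, G3=1 [stuck-at-1].
So Y = 1. (Without the fault it would be 0.)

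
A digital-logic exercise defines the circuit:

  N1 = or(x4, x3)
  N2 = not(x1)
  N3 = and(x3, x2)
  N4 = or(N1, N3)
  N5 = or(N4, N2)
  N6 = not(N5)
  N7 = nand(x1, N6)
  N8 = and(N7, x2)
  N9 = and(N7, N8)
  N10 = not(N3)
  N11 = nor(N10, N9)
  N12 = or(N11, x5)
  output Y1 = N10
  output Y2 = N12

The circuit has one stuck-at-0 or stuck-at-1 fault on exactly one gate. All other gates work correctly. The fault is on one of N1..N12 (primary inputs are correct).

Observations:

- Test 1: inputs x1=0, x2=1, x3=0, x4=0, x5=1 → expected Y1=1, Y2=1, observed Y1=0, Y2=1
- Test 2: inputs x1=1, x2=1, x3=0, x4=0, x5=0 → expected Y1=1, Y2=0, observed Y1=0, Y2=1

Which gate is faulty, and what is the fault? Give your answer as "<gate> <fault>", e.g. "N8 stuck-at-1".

N10 stuck-at-0

Fault-free values for test 1 (x1=0, x2=1, x3=0, x4=0, x5=1): N1=0, N2=1, N3=0, N4=0, N5=1, N6=0, N7=1, N8=1, N9=1, N10=1, N11=0, N12=1, giving Y1=1, Y2=1. Observed Y1=0, Y2=1.
Test 1: faults giving observed Y1=0, Y2=1 are {N3 stuck-at-1, N10 stuck-at-0}.
Test 2 (x1=1, x2=1, x3=0, x4=0, x5=0): fault-free N1=0, N2=0, N3=0, N4=0, N5=0, N6=1, N7=0, N8=0, N9=0, N10=1, N11=0, N12=0 → Y1=1, Y2=0; observed Y1=0, Y2=1. Eliminates N3 stuck-at-1.
Only N10 stuck-at-0 is consistent with every test.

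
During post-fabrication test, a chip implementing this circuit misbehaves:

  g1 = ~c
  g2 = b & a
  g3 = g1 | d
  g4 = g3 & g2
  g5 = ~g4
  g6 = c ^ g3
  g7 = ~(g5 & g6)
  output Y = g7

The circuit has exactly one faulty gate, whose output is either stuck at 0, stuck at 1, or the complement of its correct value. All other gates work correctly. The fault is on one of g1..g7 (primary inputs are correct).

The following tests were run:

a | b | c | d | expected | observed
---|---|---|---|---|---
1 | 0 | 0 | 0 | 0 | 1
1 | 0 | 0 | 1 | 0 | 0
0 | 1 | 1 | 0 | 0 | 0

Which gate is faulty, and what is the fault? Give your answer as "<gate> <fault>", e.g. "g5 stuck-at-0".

Fault-free values for test 1 (a=1, b=0, c=0, d=0): g1=1, g2=0, g3=1, g4=0, g5=1, g6=1, g7=0, giving Y=0. Observed 1.
Test 1: faults giving observed 1 are {g1 stuck-at-0, g1 inverted output, g2 stuck-at-1, g2 inverted output, g3 stuck-at-0, g3 inverted output, g4 stuck-at-1, g4 inverted output, g5 stuck-at-0, g5 inverted output, g6 stuck-at-0, g6 inverted output, g7 stuck-at-1, g7 inverted output}.
Test 2 (a=1, b=0, c=0, d=1): fault-free g1=1, g2=0, g3=1, g4=0, g5=1, g6=1, g7=0 → 0; observed 0. Eliminates g2 stuck-at-1, g2 inverted output, g3 stuck-at-0, g3 inverted output, g4 stuck-at-1, g4 inverted output, g5 stuck-at-0, g5 inverted output, g6 stuck-at-0, g6 inverted output, g7 stuck-at-1, g7 inverted output.
Test 3 (a=0, b=1, c=1, d=0): fault-free g1=0, g2=0, g3=0, g4=0, g5=1, g6=1, g7=0 → 0; observed 0. Eliminates g1 inverted output.
Only g1 stuck-at-0 is consistent with every test.

g1 stuck-at-0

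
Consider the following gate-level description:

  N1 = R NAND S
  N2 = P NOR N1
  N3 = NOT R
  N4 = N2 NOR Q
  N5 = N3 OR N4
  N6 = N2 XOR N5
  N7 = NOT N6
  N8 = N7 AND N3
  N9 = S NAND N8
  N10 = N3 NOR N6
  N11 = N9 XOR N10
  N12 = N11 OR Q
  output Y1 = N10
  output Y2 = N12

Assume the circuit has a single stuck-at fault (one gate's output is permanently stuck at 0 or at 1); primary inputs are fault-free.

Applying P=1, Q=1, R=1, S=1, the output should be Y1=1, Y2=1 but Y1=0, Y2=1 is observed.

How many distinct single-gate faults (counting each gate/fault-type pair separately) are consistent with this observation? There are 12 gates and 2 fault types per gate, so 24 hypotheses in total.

6

Fault-free: N1=0, N2=0, N3=0, N4=0, N5=0, N6=0, N7=1, N8=0, N9=1, N10=1, N11=0, N12=1 → Y1=1, Y2=1. Observed Y1=0, Y2=1.
  N1: none of the 2 fault types match ✗
  N2: stuck-at-1 ✓; others ✗
  N3: stuck-at-1 ✓; others ✗
  N4: stuck-at-1 ✓; others ✗
  N5: stuck-at-1 ✓; others ✗
  N6: stuck-at-1 ✓; others ✗
  N7: none of the 2 fault types match ✗
  N8: none of the 2 fault types match ✗
  N9: none of the 2 fault types match ✗
  N10: stuck-at-0 ✓; others ✗
  N11: none of the 2 fault types match ✗
  N12: none of the 2 fault types match ✗
Consistent faults: {N2 stuck-at-1, N3 stuck-at-1, N4 stuck-at-1, N5 stuck-at-1, N6 stuck-at-1, N10 stuck-at-0} — 6 in all.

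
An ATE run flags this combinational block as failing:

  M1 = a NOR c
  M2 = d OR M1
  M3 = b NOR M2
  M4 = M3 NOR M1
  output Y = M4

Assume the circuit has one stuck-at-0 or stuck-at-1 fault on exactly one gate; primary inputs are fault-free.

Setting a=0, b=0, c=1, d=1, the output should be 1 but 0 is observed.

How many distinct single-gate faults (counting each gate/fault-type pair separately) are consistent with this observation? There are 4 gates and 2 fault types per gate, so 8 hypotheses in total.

4

Fault-free: M1=0, M2=1, M3=0, M4=1 → 1. Observed 0.
  M1 stuck-at-0: output 1 ✗
  M1 stuck-at-1: output 0 ✓
  M2 stuck-at-0: output 0 ✓
  M2 stuck-at-1: output 1 ✗
  M3 stuck-at-0: output 1 ✗
  M3 stuck-at-1: output 0 ✓
  M4 stuck-at-0: output 0 ✓
  M4 stuck-at-1: output 1 ✗
Consistent faults: {M1 stuck-at-1, M2 stuck-at-0, M3 stuck-at-1, M4 stuck-at-0} — 4 in all.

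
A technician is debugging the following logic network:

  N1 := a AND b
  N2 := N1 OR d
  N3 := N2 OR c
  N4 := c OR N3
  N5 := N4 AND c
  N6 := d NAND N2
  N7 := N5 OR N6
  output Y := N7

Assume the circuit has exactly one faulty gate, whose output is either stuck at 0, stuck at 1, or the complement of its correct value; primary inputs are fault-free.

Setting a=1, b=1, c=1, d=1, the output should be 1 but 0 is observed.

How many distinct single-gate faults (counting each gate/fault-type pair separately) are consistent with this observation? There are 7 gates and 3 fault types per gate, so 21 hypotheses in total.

Fault-free: N1=1, N2=1, N3=1, N4=1, N5=1, N6=0, N7=1 → 1. Observed 0.
  N1: none of the 3 fault types match ✗
  N2: none of the 3 fault types match ✗
  N3: none of the 3 fault types match ✗
  N4: stuck-at-0, inverted output ✓; others ✗
  N5: stuck-at-0, inverted output ✓; others ✗
  N6: none of the 3 fault types match ✗
  N7: stuck-at-0, inverted output ✓; others ✗
Consistent faults: {N4 stuck-at-0, N4 inverted output, N5 stuck-at-0, N5 inverted output, N7 stuck-at-0, N7 inverted output} — 6 in all.

6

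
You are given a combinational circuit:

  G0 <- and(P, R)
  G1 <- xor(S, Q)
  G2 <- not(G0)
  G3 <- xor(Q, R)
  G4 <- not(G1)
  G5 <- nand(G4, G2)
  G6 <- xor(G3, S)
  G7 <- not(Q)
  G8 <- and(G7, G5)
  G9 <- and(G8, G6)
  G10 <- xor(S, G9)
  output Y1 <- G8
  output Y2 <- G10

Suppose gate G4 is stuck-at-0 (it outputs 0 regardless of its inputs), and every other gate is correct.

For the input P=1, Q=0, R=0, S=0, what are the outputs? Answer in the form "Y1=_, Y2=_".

Y1=1, Y2=0

Propagate with G4 forced: G0=0, G1=0, G2=1, G3=0, G4=0 [stuck-at-0], G5=1, G6=0, G7=1, G8=1, G9=0, G10=0.
So the outputs are Y1=1, Y2=0. (Without the fault they would be Y1=0, Y2=0.)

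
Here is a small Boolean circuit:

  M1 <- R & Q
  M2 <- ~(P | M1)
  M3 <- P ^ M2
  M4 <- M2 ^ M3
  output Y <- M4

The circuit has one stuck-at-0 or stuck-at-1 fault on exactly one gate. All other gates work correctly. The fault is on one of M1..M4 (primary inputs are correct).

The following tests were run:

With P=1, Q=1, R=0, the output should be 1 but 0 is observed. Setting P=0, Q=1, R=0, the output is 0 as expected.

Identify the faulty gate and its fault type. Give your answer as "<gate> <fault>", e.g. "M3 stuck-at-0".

Fault-free values for test 1 (P=1, Q=1, R=0): M1=0, M2=0, M3=1, M4=1, giving Y=1. Observed 0.
Test 1: faults giving observed 0 are {M3 stuck-at-0, M4 stuck-at-0}.
Test 2 (P=0, Q=1, R=0): fault-free M1=0, M2=1, M3=1, M4=0 → 0; observed 0. Eliminates M3 stuck-at-0.
Only M4 stuck-at-0 is consistent with every test.

M4 stuck-at-0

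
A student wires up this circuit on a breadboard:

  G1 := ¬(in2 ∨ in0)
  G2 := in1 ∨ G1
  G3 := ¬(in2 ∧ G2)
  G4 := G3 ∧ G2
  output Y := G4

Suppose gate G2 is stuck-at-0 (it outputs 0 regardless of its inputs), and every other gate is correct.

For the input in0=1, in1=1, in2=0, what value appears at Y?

Propagate with G2 forced: G1=0, G2=0 [stuck-at-0], G3=1, G4=0.
So Y = 0. (Without the fault it would be 1.)

0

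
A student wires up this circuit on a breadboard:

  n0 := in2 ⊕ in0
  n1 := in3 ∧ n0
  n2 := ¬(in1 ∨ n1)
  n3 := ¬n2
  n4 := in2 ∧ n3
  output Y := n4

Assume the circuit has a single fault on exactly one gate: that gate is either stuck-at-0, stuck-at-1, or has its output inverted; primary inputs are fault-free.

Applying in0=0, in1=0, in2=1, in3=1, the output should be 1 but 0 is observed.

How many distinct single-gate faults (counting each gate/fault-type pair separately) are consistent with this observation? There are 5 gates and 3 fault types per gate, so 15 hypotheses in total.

10

Fault-free: n0=1, n1=1, n2=0, n3=1, n4=1 → 1. Observed 0.
  n0: stuck-at-0, inverted output ✓; others ✗
  n1: stuck-at-0, inverted output ✓; others ✗
  n2: stuck-at-1, inverted output ✓; others ✗
  n3: stuck-at-0, inverted output ✓; others ✗
  n4: stuck-at-0, inverted output ✓; others ✗
Consistent faults: {n0 stuck-at-0, n0 inverted output, n1 stuck-at-0, n1 inverted output, n2 stuck-at-1, n2 inverted output, n3 stuck-at-0, n3 inverted output, n4 stuck-at-0, n4 inverted output} — 10 in all.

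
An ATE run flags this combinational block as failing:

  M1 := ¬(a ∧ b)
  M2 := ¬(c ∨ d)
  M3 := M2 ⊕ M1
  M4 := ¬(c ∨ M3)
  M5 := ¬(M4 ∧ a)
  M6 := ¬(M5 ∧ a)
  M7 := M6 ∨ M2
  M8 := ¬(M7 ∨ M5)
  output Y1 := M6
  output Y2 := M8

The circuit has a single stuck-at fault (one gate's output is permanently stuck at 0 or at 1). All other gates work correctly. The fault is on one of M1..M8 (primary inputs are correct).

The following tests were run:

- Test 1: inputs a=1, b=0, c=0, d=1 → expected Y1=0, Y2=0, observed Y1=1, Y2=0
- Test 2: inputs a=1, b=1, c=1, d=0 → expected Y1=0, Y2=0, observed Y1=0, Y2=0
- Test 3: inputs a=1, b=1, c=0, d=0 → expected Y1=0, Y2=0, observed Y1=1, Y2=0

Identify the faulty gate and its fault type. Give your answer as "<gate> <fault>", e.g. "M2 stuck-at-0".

Fault-free values for test 1 (a=1, b=0, c=0, d=1): M1=1, M2=0, M3=1, M4=0, M5=1, M6=0, M7=0, M8=0, giving Y1=0, Y2=0. Observed Y1=1, Y2=0.
Test 1: faults giving observed Y1=1, Y2=0 are {M1 stuck-at-0, M2 stuck-at-1, M3 stuck-at-0, M4 stuck-at-1, M5 stuck-at-0, M6 stuck-at-1}.
Test 2 (a=1, b=1, c=1, d=0): fault-free M1=0, M2=0, M3=0, M4=0, M5=1, M6=0, M7=0, M8=0 → Y1=0, Y2=0; observed Y1=0, Y2=0. Eliminates M4 stuck-at-1, M5 stuck-at-0, M6 stuck-at-1.
Test 3 (a=1, b=1, c=0, d=0): fault-free M1=0, M2=1, M3=1, M4=0, M5=1, M6=0, M7=1, M8=0 → Y1=0, Y2=0; observed Y1=1, Y2=0. Eliminates M1 stuck-at-0, M2 stuck-at-1.
Only M3 stuck-at-0 is consistent with every test.

M3 stuck-at-0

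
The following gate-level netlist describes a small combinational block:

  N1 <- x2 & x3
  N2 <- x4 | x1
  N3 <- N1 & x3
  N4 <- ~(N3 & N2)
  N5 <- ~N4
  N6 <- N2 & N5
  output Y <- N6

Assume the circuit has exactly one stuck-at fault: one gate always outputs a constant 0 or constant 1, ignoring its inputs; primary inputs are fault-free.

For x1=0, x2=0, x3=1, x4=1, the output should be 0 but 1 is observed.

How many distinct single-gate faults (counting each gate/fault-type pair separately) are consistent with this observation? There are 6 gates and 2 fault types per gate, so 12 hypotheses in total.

5

Fault-free: N1=0, N2=1, N3=0, N4=1, N5=0, N6=0 → 0. Observed 1.
  N1 stuck-at-0: output 0 ✗
  N1 stuck-at-1: output 1 ✓
  N2 stuck-at-0: output 0 ✗
  N2 stuck-at-1: output 0 ✗
  N3 stuck-at-0: output 0 ✗
  N3 stuck-at-1: output 1 ✓
  N4 stuck-at-0: output 1 ✓
  N4 stuck-at-1: output 0 ✗
  N5 stuck-at-0: output 0 ✗
  N5 stuck-at-1: output 1 ✓
  N6 stuck-at-0: output 0 ✗
  N6 stuck-at-1: output 1 ✓
Consistent faults: {N1 stuck-at-1, N3 stuck-at-1, N4 stuck-at-0, N5 stuck-at-1, N6 stuck-at-1} — 5 in all.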